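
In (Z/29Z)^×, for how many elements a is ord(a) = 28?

12

φ(29) = 29 − 1 = 28 = 2^2 · 7.
Since (Z/29Z)^× is cyclic of order 28, the number of elements of order d is φ(d) when d | 28 and 0 otherwise.
28 = 2^2 · 7 divides 28, and φ(28) = 12.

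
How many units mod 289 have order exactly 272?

φ(289) = φ(17^2) = 17·(17−1) = 272 = 2^4 · 17.
(Z/289Z)^× is cyclic (|G| = 272); a cyclic group of order m has exactly φ(d) elements of each order d | m, and none otherwise.
272 = 2^4 · 17 divides 272, and φ(272) = 128.

128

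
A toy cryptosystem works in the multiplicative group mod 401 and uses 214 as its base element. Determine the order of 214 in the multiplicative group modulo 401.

Since 214 ∈ (Z/401Z)^×, its order divides φ(401) = 401 − 1 = 400 = 2^4 · 5^2.
Divisors of 400: 1, 2, 4, 5, 8, 10, 16, 20, 25, 40, 50, 80, 100, 200, 400.
Test each divisor d:
214^1 ≡ 214 (mod 401)
214^2 ≡ 82 (mod 401)
214^4 ≡ 308 (mod 401)
214^5 ≡ 148 (mod 401)
214^8 ≡ 228 (mod 401)
214^10 ≡ 250 (mod 401)
214^16 ≡ 255 (mod 401)
214^20 ≡ 345 (mod 401)
214^25 ≡ 133 (mod 401)
214^40 ≡ 329 (mod 401)
214^50 ≡ 45 (mod 401)
214^80 ≡ 372 (mod 401)
214^100 ≡ 20 (mod 401)
214^200 ≡ 400 (mod 401)
214^400 ≡ 1 (mod 401) ✓
Hence ord(214) = 400.

400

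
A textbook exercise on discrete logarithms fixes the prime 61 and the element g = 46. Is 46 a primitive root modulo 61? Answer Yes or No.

No

φ(61) = 61 − 1 = 60 = 2^2 · 3 · 5.
Test 46^(60/q) mod 61 for each prime factor q of 60:
46^30 ≡ 1 (mod 61)  [q = 2: ≡ 1 ✗]
46^20 ≡ 47 (mod 61)  [q = 3: ≢ 1 ✓]
46^12 ≡ 58 (mod 61)  [q = 5: ≢ 1 ✓]
The check at q = 2 fails, so 46 generates a proper subgroup.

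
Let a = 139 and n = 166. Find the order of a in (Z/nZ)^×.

82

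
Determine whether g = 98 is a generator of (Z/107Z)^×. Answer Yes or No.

φ(107) = 107 − 1 = 106 = 2 · 53.
Test 98^(106/q) mod 107 for each prime factor q of 106:
98^53 ≡ 106 (mod 107)  [q = 2: ≢ 1 ✓]
98^2 ≡ 81 (mod 107)  [q = 53: ≢ 1 ✓]
None equal 1, so ord_107(98) = 106: 98 is a primitive root.

Yes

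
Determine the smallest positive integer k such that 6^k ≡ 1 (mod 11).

10

The order of 6 must divide φ(11) = 11 − 1 = 10 = 2 · 5.
Divisors of 10: 1, 2, 5, 10.
Compute 6^d (mod 11) for the divisors d until we hit 1:
6^1 ≡ 6
6^2 ≡ 3
6^5 ≡ 10
6^10 ≡ 1
So ord_11(6) = 10.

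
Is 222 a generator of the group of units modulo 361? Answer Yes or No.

Yes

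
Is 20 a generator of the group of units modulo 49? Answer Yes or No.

φ(49) = φ(7^2) = 7·(7−1) = 42 = 2 · 3 · 7.
An element g generates (Z/49Z)^× iff g^(42/q) ≢ 1 (mod 49) for each prime q ∈ {2, 3, 7}.
20^21 ≡ 48 (mod 49)  [q = 2: ≢ 1 ✓]
20^14 ≡ 1 (mod 49)  [q = 3: ≡ 1 ✗]
20^6 ≡ 22 (mod 49)  [q = 7: ≢ 1 ✓]
The check at q = 3 fails, so 20 generates a proper subgroup.

No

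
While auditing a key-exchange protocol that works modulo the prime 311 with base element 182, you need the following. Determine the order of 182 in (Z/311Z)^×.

155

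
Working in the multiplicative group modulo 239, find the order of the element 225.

The order of 225 must divide φ(239) = 239 − 1 = 238 = 2 · 7 · 17.
Divisors of 238: 1, 2, 7, 14, 17, 34, 119, 238.
Test each divisor d:
225^1 ≡ 225 (mod 239)
225^2 ≡ 196 (mod 239)
225^7 ≡ 75 (mod 239)
225^14 ≡ 128 (mod 239)
225^17 ≡ 98 (mod 239)
225^34 ≡ 44 (mod 239)
225^119 ≡ 1 (mod 239) ✓
Hence ord(225) = 119.

119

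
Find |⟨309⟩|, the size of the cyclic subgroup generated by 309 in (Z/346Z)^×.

43

Since 309 ∈ (Z/346Z)^×, its order divides φ(346) = φ(2)·φ(173) = 1·172 = 172 = 2^2 · 43.
Divisors of 172: 1, 2, 4, 43, 86, 172.
Test each divisor d:
309^1 ≡ 309 (mod 346)
309^2 ≡ 331 (mod 346)
309^4 ≡ 225 (mod 346)
309^43 ≡ 1 (mod 346) ✓
Therefore the multiplicative order of 309 modulo 346 is 43.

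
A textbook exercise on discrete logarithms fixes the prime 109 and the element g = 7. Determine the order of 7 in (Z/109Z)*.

ord(7) | φ(109) = 109 − 1 = 108 = 2^2 · 3^3.
Divisors of 108: 1, 2, 3, 4, 6, 9, 12, 18, 27, 36, 54, 108.
Compute 7^d (mod 109) for the divisors d until we hit 1:
7^1 ≡ 7
7^2 ≡ 49
7^3 ≡ 16
7^4 ≡ 3
7^6 ≡ 38
7^9 ≡ 63
7^12 ≡ 27
7^18 ≡ 45
7^27 ≡ 1
Hence ord(7) = 27.

27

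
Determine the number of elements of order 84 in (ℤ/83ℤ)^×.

0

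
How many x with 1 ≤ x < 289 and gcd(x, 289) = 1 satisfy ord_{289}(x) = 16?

8

φ(289) = φ(17^2) = 17·(17−1) = 272 = 2^4 · 17.
In a cyclic group of order 272, there are φ(d) elements of order d for each divisor d of 272, and zero for non-divisors.
16 = 2^4 divides 272, and φ(16) = 8.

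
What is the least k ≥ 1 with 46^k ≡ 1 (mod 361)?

Since 46 ∈ (Z/361Z)^×, its order divides φ(361) = φ(19^2) = 19·(19−1) = 342 = 2 · 3^2 · 19.
Divisors of 342: 1, 2, 3, 6, 9, 18, 19, 38, 57, 114, 171, 342.
Compute 46^d (mod 361) for the divisors d until we hit 1:
46^1 ≡ 46 (mod 361)
46^2 ≡ 311 (mod 361)
46^3 ≡ 227 (mod 361)
46^6 ≡ 267 (mod 361)
46^9 ≡ 322 (mod 361)
46^18 ≡ 77 (mod 361)
46^19 ≡ 293 (mod 361)
46^38 ≡ 292 (mod 361)
46^57 ≡ 360 (mod 361)
46^114 ≡ 1 (mod 361) ✓
So ord_361(46) = 114.

114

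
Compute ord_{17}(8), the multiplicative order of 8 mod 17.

Since 8 ∈ (Z/17Z)^×, its order divides φ(17) = 17 − 1 = 16 = 2^4.
Divisors of 16: 1, 2, 4, 8, 16.
Check 8^d mod 17 for each divisor in increasing order:
8^1 ≡ 8
8^2 ≡ 13
8^4 ≡ 16
8^8 ≡ 1
Therefore the multiplicative order of 8 modulo 17 is 8.

8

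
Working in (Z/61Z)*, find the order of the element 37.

By Lagrange's theorem, ord_61(37) divides φ(61) = 61 − 1 = 60 = 2^2 · 3 · 5.
Divisors of 60: 1, 2, 3, 4, 5, 6, 10, 12, 15, 20, 30, 60.
Test each divisor d:
37^1 ≡ 37 (mod 61)
37^2 ≡ 27 (mod 61)
37^3 ≡ 23 (mod 61)
37^4 ≡ 58 (mod 61)
37^5 ≡ 11 (mod 61)
37^6 ≡ 41 (mod 61)
37^10 ≡ 60 (mod 61)
37^12 ≡ 34 (mod 61)
37^15 ≡ 50 (mod 61)
37^20 ≡ 1 (mod 61) ✓
Hence ord(37) = 20.

20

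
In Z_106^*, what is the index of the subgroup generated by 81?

4

The order of 81 must divide φ(106) = φ(2)·φ(53) = 1·52 = 52 = 2^2 · 13.
Divisors of 52: 1, 2, 4, 13, 26, 52.
Evaluate successive powers at the divisors of 52:
81^1 ≡ 81
81^2 ≡ 95
81^4 ≡ 15
81^13 ≡ 1
So ord_106(81) = 13, hence |⟨81⟩| = 13.
The index is φ(106) / ord(81) = 52 / 13 = 4.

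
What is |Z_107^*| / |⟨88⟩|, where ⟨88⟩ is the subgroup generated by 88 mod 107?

By Lagrange's theorem, ord_107(88) divides φ(107) = 107 − 1 = 106 = 2 · 53.
Divisors of 106: 1, 2, 53, 106.
Evaluate successive powers at the divisors of 106:
88^1 ≡ 88 (mod 107)
88^2 ≡ 40 (mod 107)
88^53 ≡ 106 (mod 107)
88^106 ≡ 1 (mod 107) ✓
The order of 88 is 106, so the subgroup it generates has 106 elements.
Index = |(Z/107Z)^×| / |⟨88⟩| = 106 / 106 = 1.

1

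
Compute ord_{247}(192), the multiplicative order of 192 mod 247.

18

By Lagrange's theorem, ord_247(192) divides φ(247) = φ(13·19) = (13−1)·(19−1) = 12·18 = 216 = 2^3 · 3^3.
Divisors of 216: 1, 2, 3, 4, 6, 8, 9, 12, 18, 24, 27, 36, 54, 72, 108, 216.
Check 192^d mod 247 for each divisor in increasing order:
192^1 ≡ 192 (mod 247)
192^2 ≡ 61 (mod 247)
192^3 ≡ 103 (mod 247)
192^4 ≡ 16 (mod 247)
192^6 ≡ 235 (mod 247)
192^8 ≡ 9 (mod 247)
192^9 ≡ 246 (mod 247)
192^12 ≡ 144 (mod 247)
192^18 ≡ 1 (mod 247) ✓
So ord_247(192) = 18.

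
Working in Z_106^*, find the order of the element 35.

52

The order of 35 must divide φ(106) = φ(2)·φ(53) = 1·52 = 52 = 2^2 · 13.
Divisors of 52: 1, 2, 4, 13, 26, 52.
Evaluate successive powers at the divisors of 52:
35^1 ≡ 35 (mod 106)
35^2 ≡ 59 (mod 106)
35^4 ≡ 89 (mod 106)
35^13 ≡ 83 (mod 106)
35^26 ≡ 105 (mod 106)
35^52 ≡ 1 (mod 106) ✓
Hence ord(35) = 52.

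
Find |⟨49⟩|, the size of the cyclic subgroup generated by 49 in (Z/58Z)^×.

7

By Lagrange's theorem, ord_58(49) divides φ(58) = φ(2)·φ(29) = 1·28 = 28 = 2^2 · 7.
Divisors of 28: 1, 2, 4, 7, 14, 28.
Check 49^d mod 58 for each divisor in increasing order:
49^1 ≡ 49 (mod 58)
49^2 ≡ 23 (mod 58)
49^4 ≡ 7 (mod 58)
49^7 ≡ 1 (mod 58) ✓
So ord_58(49) = 7.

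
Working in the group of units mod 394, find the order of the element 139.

196

By Lagrange's theorem, ord_394(139) divides φ(394) = φ(2)·φ(197) = 1·196 = 196 = 2^2 · 7^2.
Divisors of 196: 1, 2, 4, 7, 14, 28, 49, 98, 196.
Evaluate successive powers at the divisors of 196:
139^1 ≡ 139 (mod 394)
139^2 ≡ 15 (mod 394)
139^4 ≡ 225 (mod 394)
139^7 ≡ 265 (mod 394)
139^14 ≡ 93 (mod 394)
139^28 ≡ 375 (mod 394)
139^49 ≡ 211 (mod 394)
139^98 ≡ 393 (mod 394)
139^196 ≡ 1 (mod 394) ✓
Hence ord(139) = 196.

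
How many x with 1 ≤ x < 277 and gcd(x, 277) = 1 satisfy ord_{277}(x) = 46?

φ(277) = 277 − 1 = 276 = 2^2 · 3 · 23.
(Z/277Z)^× is cyclic (|G| = 276); a cyclic group of order m has exactly φ(d) elements of each order d | m, and none otherwise.
46 = 2 · 23 divides 276, and φ(46) = 22.

22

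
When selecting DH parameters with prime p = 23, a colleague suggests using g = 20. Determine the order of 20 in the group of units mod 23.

22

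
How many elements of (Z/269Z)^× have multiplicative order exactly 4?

φ(269) = 269 − 1 = 268 = 2^2 · 67.
Since (Z/269Z)^× is cyclic of order 268, the number of elements of order d is φ(d) when d | 268 and 0 otherwise.
4 = 2^2 divides 268, and φ(4) = 2.

2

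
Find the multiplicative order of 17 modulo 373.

62

ord(17) | φ(373) = 373 − 1 = 372 = 2^2 · 3 · 31.
Divisors of 372: 1, 2, 3, 4, 6, 12, 31, 62, 93, 124, 186, 372.
Test each divisor d:
17^1 ≡ 17 (mod 373)
17^2 ≡ 289 (mod 373)
17^3 ≡ 64 (mod 373)
17^4 ≡ 342 (mod 373)
17^6 ≡ 366 (mod 373)
17^12 ≡ 49 (mod 373)
17^31 ≡ 372 (mod 373)
17^62 ≡ 1 (mod 373) ✓
The smallest such exponent is 62, so the order of 17 is 62.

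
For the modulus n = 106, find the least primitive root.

3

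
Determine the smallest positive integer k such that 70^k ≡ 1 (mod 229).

114

The order of 70 must divide φ(229) = 229 − 1 = 228 = 2^2 · 3 · 19.
Divisors of 228: 1, 2, 3, 4, 6, 12, 19, 38, 57, 76, 114, 228.
Test each divisor d:
70^1 ≡ 70
70^2 ≡ 91
70^3 ≡ 187
70^4 ≡ 37
70^6 ≡ 161
70^12 ≡ 44
70^19 ≡ 95
70^38 ≡ 94
70^57 ≡ 228
70^76 ≡ 134
70^114 ≡ 1
Hence ord(70) = 114.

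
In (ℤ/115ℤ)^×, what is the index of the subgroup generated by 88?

2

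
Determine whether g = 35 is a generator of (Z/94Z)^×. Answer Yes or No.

Yes

φ(94) = φ(2)·φ(47) = 1·46 = 46 = 2 · 23.
An element g generates (Z/94Z)^× iff g^(46/q) ≢ 1 (mod 94) for each prime q ∈ {2, 23}.
35^23 ≡ 93 (mod 94)  [q = 2: ≢ 1 ✓]
35^2 ≡ 3 (mod 94)  [q = 23: ≢ 1 ✓]
None equal 1, so ord_94(35) = 46: 35 is a primitive root.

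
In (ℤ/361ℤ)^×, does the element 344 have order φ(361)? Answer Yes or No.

Yes

φ(361) = φ(19^2) = 19·(19−1) = 342 = 2 · 3^2 · 19.
It suffices to check that the order of 344 is not a proper divisor of 342: compute 344^(342/q) for q ∈ {2, 3, 19}.
344^171 ≡ 360 (mod 361)  [q = 2: ≢ 1 ✓]
344^114 ≡ 292 (mod 361)  [q = 3: ≢ 1 ✓]
344^18 ≡ 248 (mod 361)  [q = 19: ≢ 1 ✓]
Every test exponent gives a nontrivial residue, hence 344 generates the full group.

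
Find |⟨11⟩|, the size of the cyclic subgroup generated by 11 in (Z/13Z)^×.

Since 11 ∈ (Z/13Z)^×, its order divides φ(13) = 13 − 1 = 12 = 2^2 · 3.
Divisors of 12: 1, 2, 3, 4, 6, 12.
Test each divisor d:
11^1 ≡ 11 (mod 13)
11^2 ≡ 4 (mod 13)
11^3 ≡ 5 (mod 13)
11^4 ≡ 3 (mod 13)
11^6 ≡ 12 (mod 13)
11^12 ≡ 1 (mod 13) ✓
Therefore the multiplicative order of 11 modulo 13 is 12.

12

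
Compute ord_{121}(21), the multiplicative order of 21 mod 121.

22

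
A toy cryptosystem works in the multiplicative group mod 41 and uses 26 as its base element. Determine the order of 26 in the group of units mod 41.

40

Since 26 ∈ (Z/41Z)^×, its order divides φ(41) = 41 − 1 = 40 = 2^3 · 5.
Divisors of 40: 1, 2, 4, 5, 8, 10, 20, 40.
Check 26^d mod 41 for each divisor in increasing order:
26^1 ≡ 26 (mod 41)
26^2 ≡ 20 (mod 41)
26^4 ≡ 31 (mod 41)
26^5 ≡ 27 (mod 41)
26^8 ≡ 18 (mod 41)
26^10 ≡ 32 (mod 41)
26^20 ≡ 40 (mod 41)
26^40 ≡ 1 (mod 41) ✓
So ord_41(26) = 40.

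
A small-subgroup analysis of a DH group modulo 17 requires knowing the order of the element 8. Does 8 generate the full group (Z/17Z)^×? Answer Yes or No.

φ(17) = 17 − 1 = 16 = 2^4.
Test 8^(16/q) mod 17 for each prime factor q of 16:
8^8 ≡ 1 (mod 17)  [q = 2: ≡ 1 ✗]
The check at q = 2 fails, so 8 generates a proper subgroup.

No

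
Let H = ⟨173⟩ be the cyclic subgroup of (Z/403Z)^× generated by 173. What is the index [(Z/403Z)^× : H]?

Since 173 ∈ (Z/403Z)^×, its order divides φ(403) = φ(13·31) = (13−1)·(31−1) = 12·30 = 360 = 2^3 · 3^2 · 5.
Divisors of 360: 1, 2, 3, 4, 5, 6, 8, 9, 10, 12, 15, 18, 20, 24, 30, 36, 40, 45, 60, 72, 90, 120, 180, 360.
Test each divisor d:
173^1 ≡ 173 (mod 403)
173^2 ≡ 107 (mod 403)
173^3 ≡ 376 (mod 403)
173^4 ≡ 165 (mod 403)
173^5 ≡ 335 (mod 403)
173^6 ≡ 326 (mod 403)
173^8 ≡ 224 (mod 403)
173^9 ≡ 64 (mod 403)
173^10 ≡ 191 (mod 403)
173^12 ≡ 287 (mod 403)
173^15 ≡ 311 (mod 403)
173^18 ≡ 66 (mod 403)
173^20 ≡ 211 (mod 403)
173^24 ≡ 157 (mod 403)
173^30 ≡ 1 (mod 403) ✓
Thus |⟨173⟩| = ord(173) = 30.
Index = |(Z/403Z)^×| / |⟨173⟩| = 360 / 30 = 12.

12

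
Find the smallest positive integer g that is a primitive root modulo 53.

2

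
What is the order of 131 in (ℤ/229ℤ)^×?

228

Since 131 ∈ (Z/229Z)^×, its order divides φ(229) = 229 − 1 = 228 = 2^2 · 3 · 19.
Divisors of 228: 1, 2, 3, 4, 6, 12, 19, 38, 57, 76, 114, 228.
Check 131^d mod 229 for each divisor in increasing order:
131^1 ≡ 131 (mod 229)
131^2 ≡ 215 (mod 229)
131^3 ≡ 227 (mod 229)
131^4 ≡ 196 (mod 229)
131^6 ≡ 4 (mod 229)
131^12 ≡ 16 (mod 229)
131^19 ≡ 140 (mod 229)
131^38 ≡ 135 (mod 229)
131^57 ≡ 122 (mod 229)
131^76 ≡ 134 (mod 229)
131^114 ≡ 228 (mod 229)
131^228 ≡ 1 (mod 229) ✓
So ord_229(131) = 228.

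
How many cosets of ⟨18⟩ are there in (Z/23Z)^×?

2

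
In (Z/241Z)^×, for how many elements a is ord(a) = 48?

φ(241) = 241 − 1 = 240 = 2^4 · 3 · 5.
In a cyclic group of order 240, there are φ(d) elements of order d for each divisor d of 240, and zero for non-divisors.
48 = 2^4 · 3 divides 240, and φ(48) = 16.

16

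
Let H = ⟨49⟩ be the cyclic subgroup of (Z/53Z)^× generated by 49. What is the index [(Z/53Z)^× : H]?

4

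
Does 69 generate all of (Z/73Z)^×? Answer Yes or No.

No

φ(73) = 73 − 1 = 72 = 2^3 · 3^2.
69 is a primitive root mod 73 iff 69^(φ(73)/q) ≢ 1 for every prime q | φ(73), i.e. q ∈ {2, 3}.
69^36 ≡ 1 (mod 73)  [q = 2: ≡ 1 ✗]
69^24 ≡ 8 (mod 73)  [q = 3: ≢ 1 ✓]
69^36 ≡ 1 shows ord(69) | 36, strictly less than φ(73); not a primitive root.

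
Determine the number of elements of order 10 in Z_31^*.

φ(31) = 31 − 1 = 30 = 2 · 3 · 5.
(Z/31Z)^× is cyclic (|G| = 30); a cyclic group of order m has exactly φ(d) elements of each order d | m, and none otherwise.
10 = 2 · 5 divides 30, and φ(10) = 4.

4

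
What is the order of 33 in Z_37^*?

9

By Lagrange's theorem, ord_37(33) divides φ(37) = 37 − 1 = 36 = 2^2 · 3^2.
Divisors of 36: 1, 2, 3, 4, 6, 9, 12, 18, 36.
Test each divisor d:
33^1 ≡ 33 (mod 37)
33^2 ≡ 16 (mod 37)
33^3 ≡ 10 (mod 37)
33^4 ≡ 34 (mod 37)
33^6 ≡ 26 (mod 37)
33^9 ≡ 1 (mod 37) ✓
The smallest such exponent is 9, so the order of 33 is 9.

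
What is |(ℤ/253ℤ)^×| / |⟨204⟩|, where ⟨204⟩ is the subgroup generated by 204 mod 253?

2

The order of 204 must divide φ(253) = φ(11·23) = (11−1)·(23−1) = 10·22 = 220 = 2^2 · 5 · 11.
Divisors of 220: 1, 2, 4, 5, 10, 11, 20, 22, 44, 55, 110, 220.
Test each divisor d:
204^1 ≡ 204 (mod 253)
204^2 ≡ 124 (mod 253)
204^4 ≡ 196 (mod 253)
204^5 ≡ 10 (mod 253)
204^10 ≡ 100 (mod 253)
204^11 ≡ 160 (mod 253)
204^20 ≡ 133 (mod 253)
204^22 ≡ 47 (mod 253)
204^44 ≡ 185 (mod 253)
204^55 ≡ 252 (mod 253)
204^110 ≡ 1 (mod 253) ✓
So ord_253(204) = 110, hence |⟨204⟩| = 110.
The index is φ(253) / ord(204) = 220 / 110 = 2.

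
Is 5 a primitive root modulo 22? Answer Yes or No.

No

φ(22) = φ(2)·φ(11) = 1·10 = 10 = 2 · 5.
Test 5^(10/q) mod 22 for each prime factor q of 10:
5^5 ≡ 1 (mod 22)  [q = 2: ≡ 1 ✗]
5^2 ≡ 3 (mod 22)  [q = 5: ≢ 1 ✓]
Since 5^5 ≡ 1, the order of 5 divides 5 < 10, so 5 is not a primitive root.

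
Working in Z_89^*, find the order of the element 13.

88

The order of 13 must divide φ(89) = 89 − 1 = 88 = 2^3 · 11.
Divisors of 88: 1, 2, 4, 8, 11, 22, 44, 88.
Test each divisor d:
13^1 ≡ 13 (mod 89)
13^2 ≡ 80 (mod 89)
13^4 ≡ 81 (mod 89)
13^8 ≡ 64 (mod 89)
13^11 ≡ 77 (mod 89)
13^22 ≡ 55 (mod 89)
13^44 ≡ 88 (mod 89)
13^88 ≡ 1 (mod 89) ✓
The smallest such exponent is 88, so the order of 13 is 88.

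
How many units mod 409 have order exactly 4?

2

φ(409) = 409 − 1 = 408 = 2^3 · 3 · 17.
(Z/409Z)^× is cyclic (|G| = 408); a cyclic group of order m has exactly φ(d) elements of each order d | m, and none otherwise.
4 = 2^2 divides 408, and φ(4) = 2.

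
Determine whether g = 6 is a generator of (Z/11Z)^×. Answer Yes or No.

Yes

φ(11) = 11 − 1 = 10 = 2 · 5.
Test 6^(10/q) mod 11 for each prime factor q of 10:
6^5 ≡ 10 (mod 11)  [q = 2: ≢ 1 ✓]
6^2 ≡ 3 (mod 11)  [q = 5: ≢ 1 ✓]
All checks pass, so 6 has order 10 and is a primitive root modulo 11.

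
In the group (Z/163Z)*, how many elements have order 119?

φ(163) = 163 − 1 = 162 = 2 · 3^4.
Since (Z/163Z)^× is cyclic of order 162, the number of elements of order d is φ(d) when d | 162 and 0 otherwise.
Here 162 is not a multiple of 119, so there are no elements of order 119.

0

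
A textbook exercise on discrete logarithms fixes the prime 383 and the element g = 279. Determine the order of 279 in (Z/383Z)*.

The order of 279 must divide φ(383) = 383 − 1 = 382 = 2 · 191.
Divisors of 382: 1, 2, 191, 382.
Check 279^d mod 383 for each divisor in increasing order:
279^1 ≡ 279
279^2 ≡ 92
279^191 ≡ 1
Therefore the multiplicative order of 279 modulo 383 is 191.

191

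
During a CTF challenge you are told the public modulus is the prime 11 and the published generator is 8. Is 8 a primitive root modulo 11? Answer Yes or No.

Yes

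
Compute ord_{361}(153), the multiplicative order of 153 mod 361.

Since 153 ∈ (Z/361Z)^×, its order divides φ(361) = φ(19^2) = 19·(19−1) = 342 = 2 · 3^2 · 19.
Divisors of 342: 1, 2, 3, 6, 9, 18, 19, 38, 57, 114, 171, 342.
Evaluate successive powers at the divisors of 342:
153^1 ≡ 153
153^2 ≡ 305
153^3 ≡ 96
153^6 ≡ 191
153^9 ≡ 286
153^18 ≡ 210
153^19 ≡ 1
Therefore the multiplicative order of 153 modulo 361 is 19.

19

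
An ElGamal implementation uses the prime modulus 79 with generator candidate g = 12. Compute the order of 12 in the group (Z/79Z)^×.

26

ord(12) | φ(79) = 79 − 1 = 78 = 2 · 3 · 13.
Divisors of 78: 1, 2, 3, 6, 13, 26, 39, 78.
Check 12^d mod 79 for each divisor in increasing order:
12^1 ≡ 12 (mod 79)
12^2 ≡ 65 (mod 79)
12^3 ≡ 69 (mod 79)
12^6 ≡ 21 (mod 79)
12^13 ≡ 78 (mod 79)
12^26 ≡ 1 (mod 79) ✓
Therefore the multiplicative order of 12 modulo 79 is 26.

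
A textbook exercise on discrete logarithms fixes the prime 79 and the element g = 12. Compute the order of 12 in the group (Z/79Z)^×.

26

Since 12 ∈ (Z/79Z)^×, its order divides φ(79) = 79 − 1 = 78 = 2 · 3 · 13.
Divisors of 78: 1, 2, 3, 6, 13, 26, 39, 78.
Evaluate successive powers at the divisors of 78:
12^1 ≡ 12 (mod 79)
12^2 ≡ 65 (mod 79)
12^3 ≡ 69 (mod 79)
12^6 ≡ 21 (mod 79)
12^13 ≡ 78 (mod 79)
12^26 ≡ 1 (mod 79) ✓
Therefore the multiplicative order of 12 modulo 79 is 26.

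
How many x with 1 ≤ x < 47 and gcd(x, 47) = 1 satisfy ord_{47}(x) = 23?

φ(47) = 47 − 1 = 46 = 2 · 23.
(Z/47Z)^× is cyclic (|G| = 46); a cyclic group of order m has exactly φ(d) elements of each order d | m, and none otherwise.
23 | 46, and φ(23) = 23 − 1 = 22.

22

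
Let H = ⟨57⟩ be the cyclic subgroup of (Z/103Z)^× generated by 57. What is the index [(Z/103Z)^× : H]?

17

The order of 57 must divide φ(103) = 103 − 1 = 102 = 2 · 3 · 17.
Divisors of 102: 1, 2, 3, 6, 17, 34, 51, 102.
Evaluate successive powers at the divisors of 102:
57^1 ≡ 57
57^2 ≡ 56
57^3 ≡ 102
57^6 ≡ 1
Thus |⟨57⟩| = ord(57) = 6.
The index is φ(103) / ord(57) = 102 / 6 = 17.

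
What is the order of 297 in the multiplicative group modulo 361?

114

The order of 297 must divide φ(361) = φ(19^2) = 19·(19−1) = 342 = 2 · 3^2 · 19.
Divisors of 342: 1, 2, 3, 6, 9, 18, 19, 38, 57, 114, 171, 342.
Check 297^d mod 361 for each divisor in increasing order:
297^1 ≡ 297
297^2 ≡ 125
297^3 ≡ 303
297^6 ≡ 115
297^9 ≡ 189
297^18 ≡ 343
297^19 ≡ 69
297^38 ≡ 68
297^57 ≡ 360
297^114 ≡ 1
So ord_361(297) = 114.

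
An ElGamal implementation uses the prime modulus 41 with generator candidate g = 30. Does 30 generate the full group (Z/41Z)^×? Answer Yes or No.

Yes

φ(41) = 41 − 1 = 40 = 2^3 · 5.
30 is a primitive root mod 41 iff 30^(φ(41)/q) ≢ 1 for every prime q | φ(41), i.e. q ∈ {2, 5}.
30^20 ≡ 40 (mod 41)  [q = 2: ≢ 1 ✓]
30^8 ≡ 16 (mod 41)  [q = 5: ≢ 1 ✓]
Every test exponent gives a nontrivial residue, hence 30 generates the full group.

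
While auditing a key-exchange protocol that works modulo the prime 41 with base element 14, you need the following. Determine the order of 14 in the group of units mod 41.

8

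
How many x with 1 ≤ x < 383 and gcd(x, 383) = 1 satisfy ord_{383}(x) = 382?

190

φ(383) = 383 − 1 = 382 = 2 · 191.
Since (Z/383Z)^× is cyclic of order 382, the number of elements of order d is φ(d) when d | 382 and 0 otherwise.
382 = 2 · 191 divides 382, and φ(382) = 190.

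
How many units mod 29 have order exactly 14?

6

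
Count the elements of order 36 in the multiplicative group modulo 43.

φ(43) = 43 − 1 = 42 = 2 · 3 · 7.
In a cyclic group of order 42, there are φ(d) elements of order d for each divisor d of 42, and zero for non-divisors.
Here 42 is not a multiple of 36, so there are no elements of order 36.

0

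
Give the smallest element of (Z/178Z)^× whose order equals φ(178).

3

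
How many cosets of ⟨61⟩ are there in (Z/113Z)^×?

2

ord(61) | φ(113) = 113 − 1 = 112 = 2^4 · 7.
Divisors of 112: 1, 2, 4, 7, 8, 14, 16, 28, 56, 112.
Test each divisor d:
61^1 ≡ 61 (mod 113)
61^2 ≡ 105 (mod 113)
61^4 ≡ 64 (mod 113)
61^7 ≡ 69 (mod 113)
61^8 ≡ 28 (mod 113)
61^14 ≡ 15 (mod 113)
61^16 ≡ 106 (mod 113)
61^28 ≡ 112 (mod 113)
61^56 ≡ 1 (mod 113) ✓
Thus |⟨61⟩| = ord(61) = 56.
Index = |(Z/113Z)^×| / |⟨61⟩| = 112 / 56 = 2.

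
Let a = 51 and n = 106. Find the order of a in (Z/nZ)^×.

Since 51 ∈ (Z/106Z)^×, its order divides φ(106) = φ(2)·φ(53) = 1·52 = 52 = 2^2 · 13.
Divisors of 52: 1, 2, 4, 13, 26, 52.
Check 51^d mod 106 for each divisor in increasing order:
51^1 ≡ 51 (mod 106)
51^2 ≡ 57 (mod 106)
51^4 ≡ 69 (mod 106)
51^13 ≡ 23 (mod 106)
51^26 ≡ 105 (mod 106)
51^52 ≡ 1 (mod 106) ✓
Hence ord(51) = 52.

52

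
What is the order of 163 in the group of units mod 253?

ord(163) | φ(253) = φ(11·23) = (11−1)·(23−1) = 10·22 = 220 = 2^2 · 5 · 11.
Divisors of 220: 1, 2, 4, 5, 10, 11, 20, 22, 44, 55, 110, 220.
Test each divisor d:
163^1 ≡ 163
163^2 ≡ 4
163^4 ≡ 16
163^5 ≡ 78
163^10 ≡ 12
163^11 ≡ 185
163^20 ≡ 144
163^22 ≡ 70
163^44 ≡ 93
163^55 ≡ 1
Therefore the multiplicative order of 163 modulo 253 is 55.

55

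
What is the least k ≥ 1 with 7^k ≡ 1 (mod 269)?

268

By Lagrange's theorem, ord_269(7) divides φ(269) = 269 − 1 = 268 = 2^2 · 67.
Divisors of 268: 1, 2, 4, 67, 134, 268.
Test each divisor d:
7^1 ≡ 7 (mod 269)
7^2 ≡ 49 (mod 269)
7^4 ≡ 249 (mod 269)
7^67 ≡ 82 (mod 269)
7^134 ≡ 268 (mod 269)
7^268 ≡ 1 (mod 269) ✓
The smallest such exponent is 268, so the order of 7 is 268.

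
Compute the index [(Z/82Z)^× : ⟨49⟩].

2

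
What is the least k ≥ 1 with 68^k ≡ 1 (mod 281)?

20

Since 68 ∈ (Z/281Z)^×, its order divides φ(281) = 281 − 1 = 280 = 2^3 · 5 · 7.
Divisors of 280: 1, 2, 4, 5, 7, 8, 10, 14, 20, 28, 35, 40, 56, 70, 140, 280.
Compute 68^d (mod 281) for the divisors d until we hit 1:
68^1 ≡ 68
68^2 ≡ 128
68^4 ≡ 86
68^5 ≡ 228
68^7 ≡ 241
68^8 ≡ 90
68^10 ≡ 280
68^14 ≡ 195
68^20 ≡ 1
Hence ord(68) = 20.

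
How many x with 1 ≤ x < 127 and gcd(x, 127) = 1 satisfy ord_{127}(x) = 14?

6

φ(127) = 127 − 1 = 126 = 2 · 3^2 · 7.
(Z/127Z)^× is cyclic (|G| = 126); a cyclic group of order m has exactly φ(d) elements of each order d | m, and none otherwise.
14 = 2 · 7 divides 126, and φ(14) = 6.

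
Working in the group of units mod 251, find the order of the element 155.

125

Since 155 ∈ (Z/251Z)^×, its order divides φ(251) = 251 − 1 = 250 = 2 · 5^3.
Divisors of 250: 1, 2, 5, 10, 25, 50, 125, 250.
Test each divisor d:
155^1 ≡ 155 (mod 251)
155^2 ≡ 180 (mod 251)
155^5 ≡ 243 (mod 251)
155^10 ≡ 64 (mod 251)
155^25 ≡ 113 (mod 251)
155^50 ≡ 219 (mod 251)
155^125 ≡ 1 (mod 251) ✓
So ord_251(155) = 125.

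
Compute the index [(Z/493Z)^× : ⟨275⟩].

By Lagrange's theorem, ord_493(275) divides φ(493) = φ(17·29) = (17−1)·(29−1) = 16·28 = 448 = 2^6 · 7.
Divisors of 448: 1, 2, 4, 7, 8, 14, 16, 28, 32, 56, 64, 112, 224, 448.
Check 275^d mod 493 for each divisor in increasing order:
275^1 ≡ 275 (mod 493)
275^2 ≡ 196 (mod 493)
275^4 ≡ 455 (mod 493)
275^7 ≡ 215 (mod 493)
275^8 ≡ 458 (mod 493)
275^14 ≡ 376 (mod 493)
275^16 ≡ 239 (mod 493)
275^28 ≡ 378 (mod 493)
275^32 ≡ 426 (mod 493)
275^56 ≡ 407 (mod 493)
275^64 ≡ 52 (mod 493)
275^112 ≡ 1 (mod 493) ✓
Thus |⟨275⟩| = ord(275) = 112.
The index is φ(493) / ord(275) = 448 / 112 = 4.

4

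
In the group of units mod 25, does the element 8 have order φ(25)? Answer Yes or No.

Yes

φ(25) = φ(5^2) = 5·(5−1) = 20 = 2^2 · 5.
It suffices to check that the order of 8 is not a proper divisor of 20: compute 8^(20/q) for q ∈ {2, 5}.
8^10 ≡ 24 (mod 25)  [q = 2: ≢ 1 ✓]
8^4 ≡ 21 (mod 25)  [q = 5: ≢ 1 ✓]
All checks pass, so 8 has order 20 and is a primitive root modulo 25.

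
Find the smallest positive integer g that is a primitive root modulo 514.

φ(514) = φ(2)·φ(257) = 1·256 = 256 = 2^8.
g is a primitive root iff g^(256/q) ≢ 1 (mod 514) for each prime q ∈ {2}.
g = 2: gcd(2, 514) = 2 > 1, not a unit — skip.
g = 3: 3^128 ≡ 513 — none is 1, so 3 is a primitive root.
The smallest primitive root modulo 514 is 3.

3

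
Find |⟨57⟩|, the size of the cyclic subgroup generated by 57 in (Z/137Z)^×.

136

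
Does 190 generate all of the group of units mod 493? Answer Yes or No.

No

493 = 17 · 29 is a product of two distinct odd primes, so (Z/493Z)^× ≅ (Z/17Z)^× × (Z/29Z)^× is not cyclic.
No primitive root modulo 493 exists; in particular 190 is not one.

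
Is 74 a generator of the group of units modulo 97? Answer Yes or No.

Yes

φ(97) = 97 − 1 = 96 = 2^5 · 3.
74 is a primitive root mod 97 iff 74^(φ(97)/q) ≢ 1 for every prime q | φ(97), i.e. q ∈ {2, 3}.
74^48 ≡ 96 (mod 97)  [q = 2: ≢ 1 ✓]
74^32 ≡ 61 (mod 97)  [q = 3: ≢ 1 ✓]
None equal 1, so ord_97(74) = 96: 74 is a primitive root.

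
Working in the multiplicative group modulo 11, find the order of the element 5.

Since 5 ∈ (Z/11Z)^×, its order divides φ(11) = 11 − 1 = 10 = 2 · 5.
Divisors of 10: 1, 2, 5, 10.
Test each divisor d:
5^1 ≡ 5 (mod 11)
5^2 ≡ 3 (mod 11)
5^5 ≡ 1 (mod 11) ✓
Therefore the multiplicative order of 5 modulo 11 is 5.

5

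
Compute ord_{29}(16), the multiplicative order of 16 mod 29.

Since 16 ∈ (Z/29Z)^×, its order divides φ(29) = 29 − 1 = 28 = 2^2 · 7.
Divisors of 28: 1, 2, 4, 7, 14, 28.
Test each divisor d:
16^1 ≡ 16
16^2 ≡ 24
16^4 ≡ 25
16^7 ≡ 1
So ord_29(16) = 7.

7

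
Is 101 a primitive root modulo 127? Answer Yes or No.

Yes

φ(127) = 127 − 1 = 126 = 2 · 3^2 · 7.
An element g generates (Z/127Z)^× iff g^(126/q) ≢ 1 (mod 127) for each prime q ∈ {2, 3, 7}.
101^63 ≡ 126 (mod 127)  [q = 2: ≢ 1 ✓]
101^42 ≡ 107 (mod 127)  [q = 3: ≢ 1 ✓]
101^18 ≡ 8 (mod 127)  [q = 7: ≢ 1 ✓]
None equal 1, so ord_127(101) = 126: 101 is a primitive root.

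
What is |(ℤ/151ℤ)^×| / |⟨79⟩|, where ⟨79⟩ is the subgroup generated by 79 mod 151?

Since 79 ∈ (Z/151Z)^×, its order divides φ(151) = 151 − 1 = 150 = 2 · 3 · 5^2.
Divisors of 150: 1, 2, 3, 5, 6, 10, 15, 25, 30, 50, 75, 150.
Compute 79^d (mod 151) for the divisors d until we hit 1:
79^1 ≡ 79
79^2 ≡ 50
79^3 ≡ 24
79^5 ≡ 143
79^6 ≡ 123
79^10 ≡ 64
79^15 ≡ 92
79^25 ≡ 150
79^30 ≡ 8
79^50 ≡ 1
The order of 79 is 50, so the subgroup it generates has 50 elements.
The index is φ(151) / ord(79) = 150 / 50 = 3.

3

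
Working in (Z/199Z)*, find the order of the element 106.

By Lagrange's theorem, ord_199(106) divides φ(199) = 199 − 1 = 198 = 2 · 3^2 · 11.
Divisors of 198: 1, 2, 3, 6, 9, 11, 18, 22, 33, 66, 99, 198.
Test each divisor d:
106^1 ≡ 106
106^2 ≡ 92
106^3 ≡ 1
So ord_199(106) = 3.

3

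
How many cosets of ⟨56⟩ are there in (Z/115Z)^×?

4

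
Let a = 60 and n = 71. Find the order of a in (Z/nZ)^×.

35

Since 60 ∈ (Z/71Z)^×, its order divides φ(71) = 71 − 1 = 70 = 2 · 5 · 7.
Divisors of 70: 1, 2, 5, 7, 10, 14, 35, 70.
Evaluate successive powers at the divisors of 70:
60^1 ≡ 60 (mod 71)
60^2 ≡ 50 (mod 71)
60^5 ≡ 48 (mod 71)
60^7 ≡ 57 (mod 71)
60^10 ≡ 32 (mod 71)
60^14 ≡ 54 (mod 71)
60^35 ≡ 1 (mod 71) ✓
The smallest such exponent is 35, so the order of 60 is 35.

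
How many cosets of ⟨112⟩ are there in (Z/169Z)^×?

3

By Lagrange's theorem, ord_169(112) divides φ(169) = φ(13^2) = 13·(13−1) = 156 = 2^2 · 3 · 13.
Divisors of 156: 1, 2, 3, 4, 6, 12, 13, 26, 39, 52, 78, 156.
Compute 112^d (mod 169) for the divisors d until we hit 1:
112^1 ≡ 112
112^2 ≡ 38
112^3 ≡ 31
112^4 ≡ 92
112^6 ≡ 116
112^12 ≡ 105
112^13 ≡ 99
112^26 ≡ 168
112^39 ≡ 70
112^52 ≡ 1
So ord_169(112) = 52, hence |⟨112⟩| = 52.
The index is φ(169) / ord(112) = 156 / 52 = 3.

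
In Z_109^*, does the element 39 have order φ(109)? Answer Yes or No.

Yes

φ(109) = 109 − 1 = 108 = 2^2 · 3^3.
It suffices to check that the order of 39 is not a proper divisor of 108: compute 39^(108/q) for q ∈ {2, 3}.
39^54 ≡ 108 (mod 109)  [q = 2: ≢ 1 ✓]
39^36 ≡ 45 (mod 109)  [q = 3: ≢ 1 ✓]
Every test exponent gives a nontrivial residue, hence 39 generates the full group.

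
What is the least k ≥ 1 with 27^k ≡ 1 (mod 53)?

The order of 27 must divide φ(53) = 53 − 1 = 52 = 2^2 · 13.
Divisors of 52: 1, 2, 4, 13, 26, 52.
Check 27^d mod 53 for each divisor in increasing order:
27^1 ≡ 27 (mod 53)
27^2 ≡ 40 (mod 53)
27^4 ≡ 10 (mod 53)
27^13 ≡ 23 (mod 53)
27^26 ≡ 52 (mod 53)
27^52 ≡ 1 (mod 53) ✓
Hence ord(27) = 52.

52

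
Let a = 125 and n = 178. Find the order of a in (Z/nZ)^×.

By Lagrange's theorem, ord_178(125) divides φ(178) = φ(2)·φ(89) = 1·88 = 88 = 2^3 · 11.
Divisors of 88: 1, 2, 4, 8, 11, 22, 44, 88.
Evaluate successive powers at the divisors of 88:
125^1 ≡ 125 (mod 178)
125^2 ≡ 139 (mod 178)
125^4 ≡ 97 (mod 178)
125^8 ≡ 153 (mod 178)
125^11 ≡ 123 (mod 178)
125^22 ≡ 177 (mod 178)
125^44 ≡ 1 (mod 178) ✓
The smallest such exponent is 44, so the order of 125 is 44.

44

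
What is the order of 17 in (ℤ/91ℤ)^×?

6

By Lagrange's theorem, ord_91(17) divides φ(91) = φ(7·13) = (7−1)·(13−1) = 6·12 = 72 = 2^3 · 3^2.
Divisors of 72: 1, 2, 3, 4, 6, 8, 9, 12, 18, 24, 36, 72.
Check 17^d mod 91 for each divisor in increasing order:
17^1 ≡ 17
17^2 ≡ 16
17^3 ≡ 90
17^4 ≡ 74
17^6 ≡ 1
The smallest such exponent is 6, so the order of 17 is 6.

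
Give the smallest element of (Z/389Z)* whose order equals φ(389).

φ(389) = 389 − 1 = 388 = 2^2 · 97.
g is a primitive root iff g^(388/q) ≢ 1 (mod 389) for each prime q ∈ {2, 97}.
g = 2: 2^194 ≡ 388; 2^4 ≡ 16 — none is 1, so 2 is a primitive root.
So 2 is the smallest generator of (Z/389Z)^×.

2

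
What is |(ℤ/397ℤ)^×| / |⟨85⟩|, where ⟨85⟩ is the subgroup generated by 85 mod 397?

22

Since 85 ∈ (Z/397Z)^×, its order divides φ(397) = 397 − 1 = 396 = 2^2 · 3^2 · 11.
Divisors of 396: 1, 2, 3, 4, 6, 9, 11, 12, 18, 22, 33, 36, 44, 66, 99, 132, 198, 396.
Evaluate successive powers at the divisors of 396:
85^1 ≡ 85 (mod 397)
85^2 ≡ 79 (mod 397)
85^3 ≡ 363 (mod 397)
85^4 ≡ 286 (mod 397)
85^6 ≡ 362 (mod 397)
85^9 ≡ 396 (mod 397)
85^11 ≡ 318 (mod 397)
85^12 ≡ 34 (mod 397)
85^18 ≡ 1 (mod 397) ✓
Thus |⟨85⟩| = ord(85) = 18.
[(Z/397Z)^× : ⟨85⟩] = 396/18 = 22.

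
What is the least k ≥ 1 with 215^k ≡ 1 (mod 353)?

352

ord(215) | φ(353) = 353 − 1 = 352 = 2^5 · 11.
Divisors of 352: 1, 2, 4, 8, 11, 16, 22, 32, 44, 88, 176, 352.
Test each divisor d:
215^1 ≡ 215
215^2 ≡ 335
215^4 ≡ 324
215^8 ≡ 135
215^11 ≡ 343
215^16 ≡ 222
215^22 ≡ 100
215^32 ≡ 217
215^44 ≡ 116
215^88 ≡ 42
215^176 ≡ 352
215^352 ≡ 1
So ord_353(215) = 352.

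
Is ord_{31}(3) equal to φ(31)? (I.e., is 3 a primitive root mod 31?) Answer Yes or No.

φ(31) = 31 − 1 = 30 = 2 · 3 · 5.
Test 3^(30/q) mod 31 for each prime factor q of 30:
3^15 ≡ 30 (mod 31)  [q = 2: ≢ 1 ✓]
3^10 ≡ 25 (mod 31)  [q = 3: ≢ 1 ✓]
3^6 ≡ 16 (mod 31)  [q = 5: ≢ 1 ✓]
None equal 1, so ord_31(3) = 30: 3 is a primitive root.

Yes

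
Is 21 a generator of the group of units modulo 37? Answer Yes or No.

No

φ(37) = 37 − 1 = 36 = 2^2 · 3^2.
Test 21^(36/q) mod 37 for each prime factor q of 36:
21^18 ≡ 1 (mod 37)  [q = 2: ≡ 1 ✗]
21^12 ≡ 26 (mod 37)  [q = 3: ≢ 1 ✓]
Since 21^18 ≡ 1, the order of 21 divides 18 < 36, so 21 is not a primitive root.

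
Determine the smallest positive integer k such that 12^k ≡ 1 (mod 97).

16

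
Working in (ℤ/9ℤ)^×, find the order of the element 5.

6

By Lagrange's theorem, ord_9(5) divides φ(9) = φ(3^2) = 3·(3−1) = 6 = 2 · 3.
Divisors of 6: 1, 2, 3, 6.
Test each divisor d:
5^1 ≡ 5
5^2 ≡ 7
5^3 ≡ 8
5^6 ≡ 1
Therefore the multiplicative order of 5 modulo 9 is 6.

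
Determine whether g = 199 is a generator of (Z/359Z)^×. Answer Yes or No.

Yes

φ(359) = 359 − 1 = 358 = 2 · 179.
Test 199^(358/q) mod 359 for each prime factor q of 358:
199^179 ≡ 358 (mod 359)  [q = 2: ≢ 1 ✓]
199^2 ≡ 111 (mod 359)  [q = 179: ≢ 1 ✓]
Every test exponent gives a nontrivial residue, hence 199 generates the full group.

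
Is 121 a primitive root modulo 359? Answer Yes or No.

φ(359) = 359 − 1 = 358 = 2 · 179.
It suffices to check that the order of 121 is not a proper divisor of 358: compute 121^(358/q) for q ∈ {2, 179}.
121^179 ≡ 1 (mod 359)  [q = 2: ≡ 1 ✗]
121^2 ≡ 281 (mod 359)  [q = 179: ≢ 1 ✓]
121^179 ≡ 1 shows ord(121) | 179, strictly less than φ(359); not a primitive root.

No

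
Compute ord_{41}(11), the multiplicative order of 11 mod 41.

ord(11) | φ(41) = 41 − 1 = 40 = 2^3 · 5.
Divisors of 40: 1, 2, 4, 5, 8, 10, 20, 40.
Test each divisor d:
11^1 ≡ 11
11^2 ≡ 39
11^4 ≡ 4
11^5 ≡ 3
11^8 ≡ 16
11^10 ≡ 9
11^20 ≡ 40
11^40 ≡ 1
Therefore the multiplicative order of 11 modulo 41 is 40.

40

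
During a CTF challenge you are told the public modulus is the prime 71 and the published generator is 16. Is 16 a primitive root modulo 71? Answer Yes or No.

No

φ(71) = 71 − 1 = 70 = 2 · 5 · 7.
Test 16^(70/q) mod 71 for each prime factor q of 70:
16^35 ≡ 1 (mod 71)  [q = 2: ≡ 1 ✗]
16^14 ≡ 25 (mod 71)  [q = 5: ≢ 1 ✓]
16^10 ≡ 32 (mod 71)  [q = 7: ≢ 1 ✓]
The check at q = 2 fails, so 16 generates a proper subgroup.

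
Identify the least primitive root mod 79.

φ(79) = 79 − 1 = 78 = 2 · 3 · 13.
g is a primitive root iff g^(78/q) ≢ 1 (mod 79) for each prime q ∈ {2, 3, 13}.
g = 2: 2^39 ≡ 1 — hits 1, so not a primitive root.
g = 3: 3^39 ≡ 78; 3^26 ≡ 23; 3^6 ≡ 18 — none is 1, so 3 is a primitive root.
Hence the least primitive root of 79 is 3.

3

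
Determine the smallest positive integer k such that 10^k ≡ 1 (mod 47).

46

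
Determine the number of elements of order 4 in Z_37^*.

2

φ(37) = 37 − 1 = 36 = 2^2 · 3^2.
In a cyclic group of order 36, there are φ(d) elements of order d for each divisor d of 36, and zero for non-divisors.
4 = 2^2 divides 36, and φ(4) = 2.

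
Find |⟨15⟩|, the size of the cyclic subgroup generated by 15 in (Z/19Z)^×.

18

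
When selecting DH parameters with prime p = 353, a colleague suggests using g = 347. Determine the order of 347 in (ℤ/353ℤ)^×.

32

By Lagrange's theorem, ord_353(347) divides φ(353) = 353 − 1 = 352 = 2^5 · 11.
Divisors of 352: 1, 2, 4, 8, 11, 16, 22, 32, 44, 88, 176, 352.
Evaluate successive powers at the divisors of 352:
347^1 ≡ 347
347^2 ≡ 36
347^4 ≡ 237
347^8 ≡ 42
347^11 ≡ 106
347^16 ≡ 352
347^22 ≡ 293
347^32 ≡ 1
The smallest such exponent is 32, so the order of 347 is 32.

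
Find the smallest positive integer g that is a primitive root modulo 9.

φ(9) = φ(3^2) = 3·(3−1) = 6 = 2 · 3.
Test candidates g = 2, 3, … against the prime factors q ∈ {2, 3} of φ(9): g is a generator iff g^(6/q) ≢ 1 for every such q.
g = 2: 2^3 ≡ 8; 2^2 ≡ 4 — none is 1, so 2 is a primitive root.
So 2 is the smallest generator of (Z/9Z)^×.

2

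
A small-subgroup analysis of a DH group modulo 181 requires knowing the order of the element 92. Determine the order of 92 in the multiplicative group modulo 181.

36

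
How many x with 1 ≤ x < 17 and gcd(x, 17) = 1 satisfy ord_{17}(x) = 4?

2

φ(17) = 17 − 1 = 16 = 2^4.
Since (Z/17Z)^× is cyclic of order 16, the number of elements of order d is φ(d) when d | 16 and 0 otherwise.
4 = 2^2 divides 16, and φ(4) = 2.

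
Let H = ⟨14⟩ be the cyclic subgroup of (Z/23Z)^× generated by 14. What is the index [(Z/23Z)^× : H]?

1

The order of 14 must divide φ(23) = 23 − 1 = 22 = 2 · 11.
Divisors of 22: 1, 2, 11, 22.
Check 14^d mod 23 for each divisor in increasing order:
14^1 ≡ 14 (mod 23)
14^2 ≡ 12 (mod 23)
14^11 ≡ 22 (mod 23)
14^22 ≡ 1 (mod 23) ✓
The order of 14 is 22, so the subgroup it generates has 22 elements.
The index is φ(23) / ord(14) = 22 / 22 = 1.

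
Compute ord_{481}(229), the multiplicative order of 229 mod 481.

36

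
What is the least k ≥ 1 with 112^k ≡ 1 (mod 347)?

346

By Lagrange's theorem, ord_347(112) divides φ(347) = 347 − 1 = 346 = 2 · 173.
Divisors of 346: 1, 2, 173, 346.
Check 112^d mod 347 for each divisor in increasing order:
112^1 ≡ 112
112^2 ≡ 52
112^173 ≡ 346
112^346 ≡ 1
Hence ord(112) = 346.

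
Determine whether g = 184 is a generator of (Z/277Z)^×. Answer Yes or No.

Yes

φ(277) = 277 − 1 = 276 = 2^2 · 3 · 23.
It suffices to check that the order of 184 is not a proper divisor of 276: compute 184^(276/q) for q ∈ {2, 3, 23}.
184^138 ≡ 276 (mod 277)  [q = 2: ≢ 1 ✓]
184^92 ≡ 116 (mod 277)  [q = 3: ≢ 1 ✓]
184^12 ≡ 30 (mod 277)  [q = 23: ≢ 1 ✓]
None equal 1, so ord_277(184) = 276: 184 is a primitive root.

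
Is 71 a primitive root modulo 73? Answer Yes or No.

No

φ(73) = 73 − 1 = 72 = 2^3 · 3^2.
Test 71^(72/q) mod 73 for each prime factor q of 72:
71^36 ≡ 1 (mod 73)  [q = 2: ≡ 1 ✗]
71^24 ≡ 64 (mod 73)  [q = 3: ≢ 1 ✓]
71^36 ≡ 1 shows ord(71) | 36, strictly less than φ(73); not a primitive root.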